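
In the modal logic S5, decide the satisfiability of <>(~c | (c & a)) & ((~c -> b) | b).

1. <>(~c | (c & a)) & ((~c -> b) | b), w0
2. <>(~c | (c & a)), w0
3. (~c -> b) | b, w0
4. b, w0
5. ~c | (c & a), w1
6. c & a, w1
7. c, w1
8. a, w1
Accessibility: w0Rw0, w0Rw1, w1Rw0, w1Rw1

Yes, satisfiable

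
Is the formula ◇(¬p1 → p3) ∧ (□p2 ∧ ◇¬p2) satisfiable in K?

No, unsatisfiable

1. ◇(¬p1 → p3) ∧ (□p2 ∧ ◇¬p2), w0
2. ◇(¬p1 → p3), w0
3. □p2 ∧ ◇¬p2, w0
4. □p2, w0
5. ◇¬p2, w0
6. ¬p1 → p3, w1
7. p2, w1
8. p3, w1
9. ¬p2, w2
10. p2, w2
Accessibility: w0Rw1, w0Rw2
Branch closes: p2 and ¬p2 both at w2.
(One branch shown.) All branches close.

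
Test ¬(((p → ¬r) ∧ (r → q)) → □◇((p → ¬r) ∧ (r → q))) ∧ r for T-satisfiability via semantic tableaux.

1. ¬(((p → ¬r) ∧ (r → q)) → □◇((p → ¬r) ∧ (r → q))) ∧ r, w0
2. ¬(((p → ¬r) ∧ (r → q)) → □◇((p → ¬r) ∧ (r → q))), w0   [∧-rule on 1]
3. r, w0   [∧-rule on 1]
4. (p → ¬r) ∧ (r → q), w0   [¬→-rule on 2]
5. ¬□◇((p → ¬r) ∧ (r → q)), w0   [¬→-rule on 2]
6. p → ¬r, w0   [∧-rule on 4]
7. r → q, w0   [∧-rule on 4]
8. ¬p, w0   [→-rule on 6 (branches; this branch)]
9. q, w0   [→-rule on 7 (branches; this branch)]
10. ¬◇((p → ¬r) ∧ (r → q)), w1   [¬□-rule on 5: fresh world w1, w0Rw1]
11. ¬((p → ¬r) ∧ (r → q)), w1   [¬◇-rule on 10 via w1Rw1]
12. ¬(r → q), w1   [¬∧-rule on 11 (branches; this branch)]
13. r, w1   [¬→-rule on 12]
14. ¬q, w1   [¬→-rule on 12]
Accessibility: w0Rw0, w0Rw1, w1Rw1

Satisfiable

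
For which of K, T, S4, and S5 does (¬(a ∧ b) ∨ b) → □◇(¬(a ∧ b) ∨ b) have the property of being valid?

T, S4, S5

T-tableau for the negation ¬((¬(a ∧ b) ∨ b) → □◇(¬(a ∧ b) ∨ b)):
1. ¬((¬(a ∧ b) ∨ b) → □◇(¬(a ∧ b) ∨ b)), 0
2. ¬(a ∧ b) ∨ b, 0
3. ¬□◇(¬(a ∧ b) ∨ b), 0
4. ¬(a ∧ b), 0
5. ¬b, 0
6. ¬◇(¬(a ∧ b) ∨ b), 1
7. ¬(¬(a ∧ b) ∨ b), 1
8. a ∧ b, 1
9. ¬b, 1
10. a, 1
11. b, 1
Accessibility: 0R0, 0R1, 1R1
Branch closes: b and ¬b both at 1.
Every branch closes (one shown): valid in T, hence also in S4, S5 (every theorem of T is a theorem of S4 and S5).
K-tableau for the negation ¬((¬(a ∧ b) ∨ b) → □◇(¬(a ∧ b) ∨ b)):
1. ¬((¬(a ∧ b) ∨ b) → □◇(¬(a ∧ b) ∨ b)), 0
2. ¬(a ∧ b) ∨ b, 0
3. ¬□◇(¬(a ∧ b) ∨ b), 0
4. b, 0
5. ¬◇(¬(a ∧ b) ∨ b), 1
Accessibility: 0R1
Complete open branch: countermodel on a K-frame, so not valid in K.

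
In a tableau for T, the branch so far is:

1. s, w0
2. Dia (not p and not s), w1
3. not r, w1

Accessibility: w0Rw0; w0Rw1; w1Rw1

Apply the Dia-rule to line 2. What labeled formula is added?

a fresh world w2 with w1Rw2, and not p and not s at w2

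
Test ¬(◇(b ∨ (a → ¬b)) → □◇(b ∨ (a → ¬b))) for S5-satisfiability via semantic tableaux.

Unsatisfiable (every branch closes)

1. ¬(◇(b ∨ (a → ¬b)) → □◇(b ∨ (a → ¬b))), w0
2. ◇(b ∨ (a → ¬b)), w0
3. ¬□◇(b ∨ (a → ¬b)), w0
4. b ∨ (a → ¬b), w1
5. a → ¬b, w1
6. ¬b, w1
7. ¬◇(b ∨ (a → ¬b)), w2
8. ¬(b ∨ (a → ¬b)), w0
9. ¬b, w0
10. ¬(a → ¬b), w0
11. a, w0
12. b, w0
Accessibility: w0Rw0, w0Rw1, w0Rw2, w1Rw0, w1Rw1, w1Rw2, w2Rw0, w2Rw1, w2Rw2
Branch closes: b and ¬b both at w0.
All branches of the tableau close; one closing branch shown above.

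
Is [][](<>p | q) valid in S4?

Tableau for the negation ~[][](<>p | q):
1. ~[][](<>p | q), w0
2. ~[](<>p | q), w1
3. ~(<>p | q), w2
4. ~<>p, w2
5. ~q, w2
6. ~p, w2
Accessibility: w0Rw0, w0Rw1, w0Rw2, w1Rw1, w1Rw2, w2Rw2
The negation has an open branch (countermodel exists).

Not valid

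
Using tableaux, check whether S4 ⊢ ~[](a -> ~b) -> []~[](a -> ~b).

Tableau for the negation ~(~[](a -> ~b) -> []~[](a -> ~b)):
1. ~(~[](a -> ~b) -> []~[](a -> ~b)), u
2. ~[](a -> ~b), u
3. ~[]~[](a -> ~b), u
4. ~(a -> ~b), v
5. a, v
6. b, v
7. [](a -> ~b), w
8. a -> ~b, w
9. ~b, w
Accessibility: uRu, uRv, uRw, vRv, wRw
The negation has an open branch (countermodel exists).

Not valid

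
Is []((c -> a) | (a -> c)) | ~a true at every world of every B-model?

Tableau for the negation ~([]((c -> a) | (a -> c)) | ~a):
1. ~([]((c -> a) | (a -> c)) | ~a), u
2. ~[]((c -> a) | (a -> c)), u
3. a, u
4. ~((c -> a) | (a -> c)), v
5. ~(c -> a), v
6. ~(a -> c), v
7. c, v
8. ~a, v
9. a, v
10. ~c, v
Accessibility: uRu, uRv, vRu, vRv
Branch closes: a and ~a both at v.
Every branch of the negation's tableau closes; the branch above is one of them.

Valid in B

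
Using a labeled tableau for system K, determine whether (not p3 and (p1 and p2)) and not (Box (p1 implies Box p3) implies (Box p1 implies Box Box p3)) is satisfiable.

Unsatisfiable

1. (not p3 and (p1 and p2)) and not (Box (p1 implies Box p3) implies (Box p1 implies Box Box p3)), w0
2. not p3 and (p1 and p2), w0
3. not (Box (p1 implies Box p3) implies (Box p1 implies Box Box p3)), w0
4. not p3, w0
5. p1 and p2, w0
6. Box (p1 implies Box p3), w0
7. not (Box p1 implies Box Box p3), w0
8. p1, w0
9. p2, w0
10. Box p1, w0
11. not Box Box p3, w0
12. not Box p3, w1
13. p1 implies Box p3, w1
14. p1, w1
15. Box p3, w1
16. not p3, w2
17. p3, w2
Accessibility: w0Rw1, w1Rw2
Branch closes: p3 and not p3 both at w2.
Every branch closes; the branch above is one of them.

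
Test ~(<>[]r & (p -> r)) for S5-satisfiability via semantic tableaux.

Satisfiable (open branch found)

1. ~(<>[]r & (p -> r)), u
2. ~(p -> r), u
3. p, u
4. ~r, u
Accessibility: uRu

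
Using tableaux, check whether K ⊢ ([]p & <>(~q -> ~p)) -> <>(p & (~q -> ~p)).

Tableau for the negation ~(([]p & <>(~q -> ~p)) -> <>(p & (~q -> ~p))):
1. ~(([]p & <>(~q -> ~p)) -> <>(p & (~q -> ~p))), u
2. []p & <>(~q -> ~p), u   [~->-rule on 1]
3. ~<>(p & (~q -> ~p)), u   [~->-rule on 1]
4. []p, u   [&-rule on 2]
5. <>(~q -> ~p), u   [&-rule on 2]
6. ~q -> ~p, v   [<>-rule on 5: fresh world v, uRv]
7. ~(p & (~q -> ~p)), v   [~<>-rule on 3 via uRv]
8. p, v   [[]-rule on 4 via uRv]
9. q, v   [->-rule on 6 (branches; this branch)]
10. ~(~q -> ~p), v   [~&-rule on 7 (branches; this branch)]
11. ~q, v   [~->-rule on 10]
Accessibility: uRv
Branch closes: q and ~q both at v.
All branches of the negation close; one closing branch shown above.

Yes, valid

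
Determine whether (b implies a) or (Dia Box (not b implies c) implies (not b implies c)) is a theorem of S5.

Valid in S5

Tableau for the negation not ((b implies a) or (Dia Box (not b implies c) implies (not b implies c))):
1. not ((b implies a) or (Dia Box (not b implies c) implies (not b implies c))), w0
2. not (b implies a), w0
3. not (Dia Box (not b implies c) implies (not b implies c)), w0
4. b, w0
5. not a, w0
6. Dia Box (not b implies c), w0
7. not (not b implies c), w0
8. not b, w0
9. not c, w0
Accessibility: w0Rw0
Branch closes: b and not b both at w0.
All branches of the negation close; one closing branch shown above.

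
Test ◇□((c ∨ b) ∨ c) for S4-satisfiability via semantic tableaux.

Satisfiable (open branch found)

1. ◇□((c ∨ b) ∨ c), 0
2. □((c ∨ b) ∨ c), 1
3. (c ∨ b) ∨ c, 1
4. c, 1
Accessibility: 0R0, 0R1, 1R1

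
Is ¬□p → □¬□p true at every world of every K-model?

Tableau for the negation ¬(¬□p → □¬□p):
1. ¬(¬□p → □¬□p), u
2. ¬□p, u
3. ¬□¬□p, u
4. ¬p, v
5. □p, w
Accessibility: uRv, uRw
The negation has an open branch (countermodel exists).

Invalid (countermodel exists)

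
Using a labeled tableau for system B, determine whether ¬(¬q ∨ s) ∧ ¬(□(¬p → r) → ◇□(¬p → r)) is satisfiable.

1. ¬(¬q ∨ s) ∧ ¬(□(¬p → r) → ◇□(¬p → r)), u
2. ¬(¬q ∨ s), u   [∧-rule on 1]
3. ¬(□(¬p → r) → ◇□(¬p → r)), u   [∧-rule on 1]
4. q, u   [¬∨-rule on 2]
5. ¬s, u   [¬∨-rule on 2]
6. □(¬p → r), u   [¬→-rule on 3]
7. ¬◇□(¬p → r), u   [¬→-rule on 3]
8. ¬p → r, u   [□-rule on 6 via uRu]
9. ¬□(¬p → r), u   [¬◇-rule on 7 via uRu]
10. r, u   [→-rule on 8 (branches; this branch)]
11. ¬(¬p → r), v   [¬□-rule on 9: fresh world v, uRv]
12. ¬p, v   [¬→-rule on 11]
13. ¬r, v   [¬→-rule on 11]
14. ¬p → r, v   [□-rule on 6 via uRv]
15. ¬□(¬p → r), v   [¬◇-rule on 7 via uRv]
16. r, v   [→-rule on 14 (branches; this branch)]
Accessibility: uRu, uRv, vRu, vRv
Branch closes: r and ¬r both at v.
(One branch shown.) All branches close.

Unsatisfiable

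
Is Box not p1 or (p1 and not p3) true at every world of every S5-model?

Tableau for the negation not (Box not p1 or (p1 and not p3)):
1. not (Box not p1 or (p1 and not p3)), u
2. not Box not p1, u
3. not (p1 and not p3), u
4. p3, u
5. p1, v
Accessibility: uRu, uRv, vRu, vRv
The negation has an open branch (countermodel exists).

No, not valid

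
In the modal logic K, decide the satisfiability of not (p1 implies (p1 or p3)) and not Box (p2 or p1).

1. not (p1 implies (p1 or p3)) and not Box (p2 or p1), u
2. not (p1 implies (p1 or p3)), u   [and-rule on 1]
3. not Box (p2 or p1), u   [and-rule on 1]
4. p1, u   [neg-implies-rule on 2]
5. not (p1 or p3), u   [neg-implies-rule on 2]
6. not p1, u   [neg-or-rule on 5]
7. not p3, u   [neg-or-rule on 5]
Branch closes: p1 and not p1 both at u.
All branches of the tableau close; one closing branch shown above.

Unsatisfiable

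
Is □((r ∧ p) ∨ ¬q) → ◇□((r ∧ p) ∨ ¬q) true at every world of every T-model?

Yes, valid

Tableau for the negation ¬(□((r ∧ p) ∨ ¬q) → ◇□((r ∧ p) ∨ ¬q)):
1. ¬(□((r ∧ p) ∨ ¬q) → ◇□((r ∧ p) ∨ ¬q)), w0
2. □((r ∧ p) ∨ ¬q), w0
3. ¬◇□((r ∧ p) ∨ ¬q), w0
4. (r ∧ p) ∨ ¬q, w0
5. ¬□((r ∧ p) ∨ ¬q), w0
6. r ∧ p, w0
7. r, w0
8. p, w0
9. ¬((r ∧ p) ∨ ¬q), w1
10. ¬(r ∧ p), w1
11. q, w1
12. (r ∧ p) ∨ ¬q, w1
13. ¬□((r ∧ p) ∨ ¬q), w1
14. ¬p, w1
15. r ∧ p, w1
16. r, w1
17. p, w1
Accessibility: w0Rw0, w0Rw1, w1Rw1
Branch closes: p and ¬p both at w1.
All branches of the negation close; one closing branch shown above.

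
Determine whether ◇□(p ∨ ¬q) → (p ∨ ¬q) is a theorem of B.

Yes, valid

Tableau for the negation ¬(◇□(p ∨ ¬q) → (p ∨ ¬q)):
1. ¬(◇□(p ∨ ¬q) → (p ∨ ¬q)), 0
2. ◇□(p ∨ ¬q), 0
3. ¬(p ∨ ¬q), 0
4. ¬p, 0
5. q, 0
6. □(p ∨ ¬q), 1
7. p ∨ ¬q, 0
8. p ∨ ¬q, 1
9. ¬q, 0
Accessibility: 0R0, 0R1, 1R0, 1R1
Branch closes: q and ¬q both at 0.
All branches of the negation close; one closing branch shown above.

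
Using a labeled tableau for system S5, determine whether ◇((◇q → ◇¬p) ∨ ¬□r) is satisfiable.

1. ◇((◇q → ◇¬p) ∨ ¬□r), w0
2. (◇q → ◇¬p) ∨ ¬□r, w1   [◇-rule on 1: fresh world w1, w0Rw1]
3. ¬□r, w1   [∨-rule on 2 (branches; this branch)]
4. ¬r, w2   [¬□-rule on 3: fresh world w2, w1Rw2]
Accessibility: w0Rw0, w0Rw1, w0Rw2, w1Rw0, w1Rw1, w1Rw2, w2Rw0, w2Rw1, w2Rw2

Satisfiable (open branch found)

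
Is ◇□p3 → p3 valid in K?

Tableau for the negation ¬(◇□p3 → p3):
1. ¬(◇□p3 → p3), w0
2. ◇□p3, w0   [¬→-rule on 1]
3. ¬p3, w0   [¬→-rule on 1]
4. □p3, w1   [◇-rule on 2: fresh world w1, w0Rw1]
Accessibility: w0Rw1
The negation has an open branch (countermodel exists).

Not valid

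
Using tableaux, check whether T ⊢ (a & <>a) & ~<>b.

Tableau for the negation ~((a & <>a) & ~<>b):
1. ~((a & <>a) & ~<>b), w0
2. <>b, w0   [~&-rule on 1 (branches; this branch)]
3. b, w1   [<>-rule on 2: fresh world w1, w0Rw1]
Accessibility: w0Rw0, w0Rw1, w1Rw1
The negation has an open branch (countermodel exists).

No, not valid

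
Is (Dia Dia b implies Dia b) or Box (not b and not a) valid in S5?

Tableau for the negation not ((Dia Dia b implies Dia b) or Box (not b and not a)):
1. not ((Dia Dia b implies Dia b) or Box (not b and not a)), w0
2. not (Dia Dia b implies Dia b), w0
3. not Box (not b and not a), w0
4. Dia Dia b, w0
5. not Dia b, w0
6. not b, w0
7. not (not b and not a), w1
8. not b, w1
9. a, w1
10. Dia b, w2
11. not b, w2
12. b, w3
13. not b, w3
Accessibility: w0Rw0, w0Rw1, w0Rw2, w0Rw3, w1Rw0, w1Rw1, w1Rw2, w1Rw3, w2Rw0, w2Rw1, w2Rw2, w2Rw3, w3Rw0, w3Rw1, w3Rw2, w3Rw3
Branch closes: b and not b both at w3.
All branches of the negation close; one closing branch shown above.

Yes, valid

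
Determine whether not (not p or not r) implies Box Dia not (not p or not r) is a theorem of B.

Yes, valid

Tableau for the negation not (not (not p or not r) implies Box Dia not (not p or not r)):
1. not (not (not p or not r) implies Box Dia not (not p or not r)), 0
2. not (not p or not r), 0   [neg-implies-rule on 1]
3. not Box Dia not (not p or not r), 0   [neg-implies-rule on 1]
4. p, 0   [neg-or-rule on 2]
5. r, 0   [neg-or-rule on 2]
6. not Dia not (not p or not r), 1   [neg-Box-rule on 3: fresh world 1, 0R1]
7. not p or not r, 0   [neg-Dia-rule on 6 via 1R0]
8. not p or not r, 1   [neg-Dia-rule on 6 via 1R1]
9. not r, 0   [or-rule on 7 (branches; this branch)]
Accessibility: 0R0, 0R1, 1R0, 1R1
Branch closes: r and not r both at 0.
Every branch of the negation's tableau closes; the branch above is one of them.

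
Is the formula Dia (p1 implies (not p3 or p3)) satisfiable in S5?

1. Dia (p1 implies (not p3 or p3)), w0
2. p1 implies (not p3 or p3), w1   [Dia-rule on 1: fresh world w1, w0Rw1]
3. not p3 or p3, w1   [implies-rule on 2 (branches; this branch)]
4. p3, w1   [or-rule on 3 (branches; this branch)]
Accessibility: w0Rw0, w0Rw1, w1Rw0, w1Rw1

Yes, satisfiable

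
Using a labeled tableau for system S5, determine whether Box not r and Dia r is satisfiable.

No, unsatisfiable

1. Box not r and Dia r, w0
2. Box not r, w0
3. Dia r, w0
4. not r, w0
5. r, w1
6. not r, w1
Accessibility: w0Rw0, w0Rw1, w1Rw0, w1Rw1
Branch closes: r and not r both at w1.
(One branch shown.) All branches close.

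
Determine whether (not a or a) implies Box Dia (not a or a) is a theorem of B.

Valid in B

Tableau for the negation not ((not a or a) implies Box Dia (not a or a)):
1. not ((not a or a) implies Box Dia (not a or a)), w0
2. not a or a, w0
3. not Box Dia (not a or a), w0
4. a, w0
5. not Dia (not a or a), w1
6. not (not a or a), w0
7. not a, w0
Accessibility: w0Rw0, w0Rw1, w1Rw0, w1Rw1
Branch closes: a and not a both at w0.
All branches of the negation close; one closing branch shown above.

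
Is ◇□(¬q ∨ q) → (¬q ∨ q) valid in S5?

Tableau for the negation ¬(◇□(¬q ∨ q) → (¬q ∨ q)):
1. ¬(◇□(¬q ∨ q) → (¬q ∨ q)), w0
2. ◇□(¬q ∨ q), w0
3. ¬(¬q ∨ q), w0
4. q, w0
5. ¬q, w0
Accessibility: w0Rw0
Branch closes: q and ¬q both at w0.
Every branch of the negation's tableau closes; the branch above is one of them.

Valid in S5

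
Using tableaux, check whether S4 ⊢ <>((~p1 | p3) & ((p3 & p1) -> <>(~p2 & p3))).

Not valid

Tableau for the negation ~<>((~p1 | p3) & ((p3 & p1) -> <>(~p2 & p3))):
1. ~<>((~p1 | p3) & ((p3 & p1) -> <>(~p2 & p3))), 0
2. ~((~p1 | p3) & ((p3 & p1) -> <>(~p2 & p3))), 0
3. ~((p3 & p1) -> <>(~p2 & p3)), 0
4. p3 & p1, 0
5. ~<>(~p2 & p3), 0
6. p3, 0
7. p1, 0
8. ~(~p2 & p3), 0
9. p2, 0
Accessibility: 0R0
The negation has an open branch (countermodel exists).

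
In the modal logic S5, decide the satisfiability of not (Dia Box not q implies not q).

1. not (Dia Box not q implies not q), w0
2. Dia Box not q, w0   [neg-implies-rule on 1]
3. q, w0   [neg-implies-rule on 1]
4. Box not q, w1   [Dia-rule on 2: fresh world w1, w0Rw1]
5. not q, w0   [Box-rule on 4 via w1Rw0]
Accessibility: w0Rw0, w0Rw1, w1Rw0, w1Rw1
Branch closes: q and not q both at w0.
All branches of the tableau close; one closing branch shown above.

No, unsatisfiable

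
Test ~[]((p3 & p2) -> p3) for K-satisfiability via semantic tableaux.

Unsatisfiable (every branch closes)

1. ~[]((p3 & p2) -> p3), 0
2. ~((p3 & p2) -> p3), 1
3. p3 & p2, 1
4. ~p3, 1
5. p3, 1
6. p2, 1
Accessibility: 0R1
Branch closes: p3 and ~p3 both at 1.
Every branch closes; the branch above is one of them.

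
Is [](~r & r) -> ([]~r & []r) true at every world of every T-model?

Tableau for the negation ~([](~r & r) -> ([]~r & []r)):
1. ~([](~r & r) -> ([]~r & []r)), w0
2. [](~r & r), w0
3. ~([]~r & []r), w0
4. ~r & r, w0
5. ~r, w0
6. r, w0
Accessibility: w0Rw0
Branch closes: r and ~r both at w0.
Every branch of the negation's tableau closes; the branch above is one of them.

Valid in T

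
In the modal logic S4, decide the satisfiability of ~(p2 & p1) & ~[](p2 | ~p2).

1. ~(p2 & p1) & ~[](p2 | ~p2), w0
2. ~(p2 & p1), w0
3. ~[](p2 | ~p2), w0
4. ~p1, w0
5. ~(p2 | ~p2), w1
6. ~p2, w1
7. p2, w1
Accessibility: w0Rw0, w0Rw1, w1Rw1
Branch closes: p2 and ~p2 both at w1.
Every branch closes; the branch above is one of them.

Unsatisfiable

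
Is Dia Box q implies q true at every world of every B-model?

Tableau for the negation not (Dia Box q implies q):
1. not (Dia Box q implies q), w0
2. Dia Box q, w0   [neg-implies-rule on 1]
3. not q, w0   [neg-implies-rule on 1]
4. Box q, w1   [Dia-rule on 2: fresh world w1, w0Rw1]
5. q, w0   [Box-rule on 4 via w1Rw0]
Accessibility: w0Rw0, w0Rw1, w1Rw0, w1Rw1
Branch closes: q and not q both at w0.
Every branch of the negation's tableau closes; the branch above is one of them.

Valid in B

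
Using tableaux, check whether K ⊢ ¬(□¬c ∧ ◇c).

Yes, valid

Tableau for the negation □¬c ∧ ◇c:
1. □¬c ∧ ◇c, u
2. □¬c, u   [∧-rule on 1]
3. ◇c, u   [∧-rule on 1]
4. c, v   [◇-rule on 3: fresh world v, uRv]
5. ¬c, v   [□-rule on 2 via uRv]
Accessibility: uRv
Branch closes: c and ¬c both at v.
All branches of the negation close; one closing branch shown above.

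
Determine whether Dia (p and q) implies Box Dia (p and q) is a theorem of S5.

Tableau for the negation not (Dia (p and q) implies Box Dia (p and q)):
1. not (Dia (p and q) implies Box Dia (p and q)), w0
2. Dia (p and q), w0
3. not Box Dia (p and q), w0
4. p and q, w1
5. p, w1
6. q, w1
7. not Dia (p and q), w2
8. not (p and q), w0
9. not (p and q), w1
10. not (p and q), w2
11. not q, w0
12. not q, w1
Accessibility: w0Rw0, w0Rw1, w0Rw2, w1Rw0, w1Rw1, w1Rw2, w2Rw0, w2Rw1, w2Rw2
Branch closes: q and not q both at w1.
All branches of the negation close; one closing branch shown above.

Valid in S5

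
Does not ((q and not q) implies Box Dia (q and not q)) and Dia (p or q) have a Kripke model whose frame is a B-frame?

1. not ((q and not q) implies Box Dia (q and not q)) and Dia (p or q), w0
2. not ((q and not q) implies Box Dia (q and not q)), w0   [and-rule on 1]
3. Dia (p or q), w0   [and-rule on 1]
4. q and not q, w0   [neg-implies-rule on 2]
5. not Box Dia (q and not q), w0   [neg-implies-rule on 2]
6. q, w0   [and-rule on 4]
7. not q, w0   [and-rule on 4]
Accessibility: w0Rw0
Branch closes: q and not q both at w0.
Every branch closes; the branch above is one of them.

Unsatisfiable (every branch closes)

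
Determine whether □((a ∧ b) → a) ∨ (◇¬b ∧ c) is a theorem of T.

Tableau for the negation ¬(□((a ∧ b) → a) ∨ (◇¬b ∧ c)):
1. ¬(□((a ∧ b) → a) ∨ (◇¬b ∧ c)), 0
2. ¬□((a ∧ b) → a), 0   [¬∨-rule on 1]
3. ¬(◇¬b ∧ c), 0   [¬∨-rule on 1]
4. ¬◇¬b, 0   [¬∧-rule on 3 (branches; this branch)]
5. b, 0   [¬◇-rule on 4 via 0R0]
6. ¬((a ∧ b) → a), 1   [¬□-rule on 2: fresh world 1, 0R1]
7. a ∧ b, 1   [¬→-rule on 6]
8. ¬a, 1   [¬→-rule on 6]
9. a, 1   [∧-rule on 7]
10. b, 1   [∧-rule on 7]
Accessibility: 0R0, 0R1, 1R1
Branch closes: a and ¬a both at 1.
All branches of the negation close; one closing branch shown above.

Valid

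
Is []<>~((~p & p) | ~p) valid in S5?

Tableau for the negation ~[]<>~((~p & p) | ~p):
1. ~[]<>~((~p & p) | ~p), w0
2. ~<>~((~p & p) | ~p), w1   [~[]-rule on 1: fresh world w1, w0Rw1]
3. (~p & p) | ~p, w0   [~<>-rule on 2 via w1Rw0]
4. (~p & p) | ~p, w1   [~<>-rule on 2 via w1Rw1]
5. ~p, w0   [|-rule on 3 (branches; this branch)]
6. ~p, w1   [|-rule on 4 (branches; this branch)]
Accessibility: w0Rw0, w0Rw1, w1Rw0, w1Rw1
The negation has an open branch (countermodel exists).

Invalid (countermodel exists)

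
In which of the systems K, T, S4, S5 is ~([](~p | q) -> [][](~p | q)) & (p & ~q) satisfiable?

T-tableau for the formula:
1. ~([](~p | q) -> [][](~p | q)) & (p & ~q), w0
2. ~([](~p | q) -> [][](~p | q)), w0
3. p & ~q, w0
4. [](~p | q), w0
5. ~[][](~p | q), w0
6. p, w0
7. ~q, w0
8. ~p | q, w0
9. q, w0
Accessibility: w0Rw0
Branch closes: q and ~q both at w0.
Every branch closes (one shown): unsatisfiable in T, hence also in S4, S5 (every S4/S5-frame is a T-frame).
K-tableau for the formula:
1. ~([](~p | q) -> [][](~p | q)) & (p & ~q), w0
2. ~([](~p | q) -> [][](~p | q)), w0
3. p & ~q, w0
4. [](~p | q), w0
5. ~[][](~p | q), w0
6. p, w0
7. ~q, w0
8. ~[](~p | q), w1
9. ~p | q, w1
10. q, w1
11. ~(~p | q), w2
12. p, w2
13. ~q, w2
Accessibility: w0Rw1, w1Rw2
Complete open branch: satisfiable in K.

K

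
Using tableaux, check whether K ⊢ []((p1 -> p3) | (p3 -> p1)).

Valid

Tableau for the negation ~[]((p1 -> p3) | (p3 -> p1)):
1. ~[]((p1 -> p3) | (p3 -> p1)), u
2. ~((p1 -> p3) | (p3 -> p1)), v
3. ~(p1 -> p3), v
4. ~(p3 -> p1), v
5. p1, v
6. ~p3, v
7. p3, v
8. ~p1, v
Accessibility: uRv
Branch closes: p3 and ~p3 both at v.
Every branch of the negation's tableau closes; the branch above is one of them.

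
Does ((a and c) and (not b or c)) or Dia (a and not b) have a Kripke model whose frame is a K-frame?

Yes, satisfiable

1. ((a and c) and (not b or c)) or Dia (a and not b), 0
2. Dia (a and not b), 0   [or-rule on 1 (branches; this branch)]
3. a and not b, 1   [Dia-rule on 2: fresh world 1, 0R1]
4. a, 1   [and-rule on 3]
5. not b, 1   [and-rule on 3]
Accessibility: 0R1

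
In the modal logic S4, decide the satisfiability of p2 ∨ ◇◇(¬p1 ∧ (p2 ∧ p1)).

Satisfiable (open branch found)

1. p2 ∨ ◇◇(¬p1 ∧ (p2 ∧ p1)), 0
2. p2, 0
Accessibility: 0R0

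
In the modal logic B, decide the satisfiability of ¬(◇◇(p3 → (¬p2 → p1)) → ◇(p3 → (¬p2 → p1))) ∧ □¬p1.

Satisfiable (open branch found)

1. ¬(◇◇(p3 → (¬p2 → p1)) → ◇(p3 → (¬p2 → p1))) ∧ □¬p1, 0
2. ¬(◇◇(p3 → (¬p2 → p1)) → ◇(p3 → (¬p2 → p1))), 0   [∧-rule on 1]
3. □¬p1, 0   [∧-rule on 1]
4. ◇◇(p3 → (¬p2 → p1)), 0   [¬→-rule on 2]
5. ¬◇(p3 → (¬p2 → p1)), 0   [¬→-rule on 2]
6. ¬p1, 0   [□-rule on 3 via 0R0]
7. ¬(p3 → (¬p2 → p1)), 0   [¬◇-rule on 5 via 0R0]
8. p3, 0   [¬→-rule on 7]
9. ¬(¬p2 → p1), 0   [¬→-rule on 7]
10. ¬p2, 0   [¬→-rule on 9]
11. ◇(p3 → (¬p2 → p1)), 1   [◇-rule on 4: fresh world 1, 0R1]
12. ¬p1, 1   [□-rule on 3 via 0R1]
13. ¬(p3 → (¬p2 → p1)), 1   [¬◇-rule on 5 via 0R1]
14. p3, 1   [¬→-rule on 13]
15. ¬(¬p2 → p1), 1   [¬→-rule on 13]
16. ¬p2, 1   [¬→-rule on 15]
17. p3 → (¬p2 → p1), 2   [◇-rule on 11: fresh world 2, 1R2]
18. ¬p2 → p1, 2   [→-rule on 17 (branches; this branch)]
19. p1, 2   [→-rule on 18 (branches; this branch)]
Accessibility: 0R0, 0R1, 1R0, 1R1, 1R2, 2R1, 2R2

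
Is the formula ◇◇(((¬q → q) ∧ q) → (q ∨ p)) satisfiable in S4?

1. ◇◇(((¬q → q) ∧ q) → (q ∨ p)), 0
2. ◇(((¬q → q) ∧ q) → (q ∨ p)), 1
3. ((¬q → q) ∧ q) → (q ∨ p), 2
4. q ∨ p, 2
5. p, 2
Accessibility: 0R0, 0R1, 0R2, 1R1, 1R2, 2R2

Satisfiable (open branch found)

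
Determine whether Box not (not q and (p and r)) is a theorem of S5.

Tableau for the negation not Box not (not q and (p and r)):
1. not Box not (not q and (p and r)), w0
2. not q and (p and r), w1
3. not q, w1
4. p and r, w1
5. p, w1
6. r, w1
Accessibility: w0Rw0, w0Rw1, w1Rw0, w1Rw1
The negation has an open branch (countermodel exists).

Invalid (countermodel exists)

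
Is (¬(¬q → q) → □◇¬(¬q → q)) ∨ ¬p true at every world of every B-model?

Valid

Tableau for the negation ¬((¬(¬q → q) → □◇¬(¬q → q)) ∨ ¬p):
1. ¬((¬(¬q → q) → □◇¬(¬q → q)) ∨ ¬p), u
2. ¬(¬(¬q → q) → □◇¬(¬q → q)), u
3. p, u
4. ¬(¬q → q), u
5. ¬□◇¬(¬q → q), u
6. ¬q, u
7. ¬◇¬(¬q → q), v
8. ¬q → q, u
9. ¬q → q, v
10. q, u
Accessibility: uRu, uRv, vRu, vRv
Branch closes: q and ¬q both at u.
All branches of the negation close; one closing branch shown above.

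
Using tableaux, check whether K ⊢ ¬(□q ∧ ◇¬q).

Yes, valid

Tableau for the negation □q ∧ ◇¬q:
1. □q ∧ ◇¬q, 0
2. □q, 0
3. ◇¬q, 0
4. ¬q, 1
5. q, 1
Accessibility: 0R1
Branch closes: q and ¬q both at 1.
Every branch of the negation's tableau closes; the branch above is one of them.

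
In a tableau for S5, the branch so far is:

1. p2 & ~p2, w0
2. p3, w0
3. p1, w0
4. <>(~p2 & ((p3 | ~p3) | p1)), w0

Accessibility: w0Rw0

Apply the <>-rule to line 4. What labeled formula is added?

a fresh world w1 with w0Rw1, and ~p2 & ((p3 | ~p3) | p1) at w1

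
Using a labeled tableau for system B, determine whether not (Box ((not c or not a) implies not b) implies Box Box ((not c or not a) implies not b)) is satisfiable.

1. not (Box ((not c or not a) implies not b) implies Box Box ((not c or not a) implies not b)), w0
2. Box ((not c or not a) implies not b), w0
3. not Box Box ((not c or not a) implies not b), w0
4. (not c or not a) implies not b, w0
5. not b, w0
6. not Box ((not c or not a) implies not b), w1
7. (not c or not a) implies not b, w1
8. not b, w1
9. not ((not c or not a) implies not b), w2
10. not c or not a, w2
11. b, w2
12. not a, w2
Accessibility: w0Rw0, w0Rw1, w1Rw0, w1Rw1, w1Rw2, w2Rw1, w2Rw2

Satisfiable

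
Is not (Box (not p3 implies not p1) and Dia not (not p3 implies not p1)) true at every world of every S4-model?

Valid in S4

Tableau for the negation Box (not p3 implies not p1) and Dia not (not p3 implies not p1):
1. Box (not p3 implies not p1) and Dia not (not p3 implies not p1), 0
2. Box (not p3 implies not p1), 0   [and-rule on 1]
3. Dia not (not p3 implies not p1), 0   [and-rule on 1]
4. not p3 implies not p1, 0   [Box-rule on 2 via 0R0]
5. not p1, 0   [implies-rule on 4 (branches; this branch)]
6. not (not p3 implies not p1), 1   [Dia-rule on 3: fresh world 1, 0R1]
7. not p3, 1   [neg-implies-rule on 6]
8. p1, 1   [neg-implies-rule on 6]
9. not p3 implies not p1, 1   [Box-rule on 2 via 0R1]
10. not p1, 1   [implies-rule on 9 (branches; this branch)]
Accessibility: 0R0, 0R1, 1R1
Branch closes: p1 and not p1 both at 1.
Every branch of the negation's tableau closes; the branch above is one of them.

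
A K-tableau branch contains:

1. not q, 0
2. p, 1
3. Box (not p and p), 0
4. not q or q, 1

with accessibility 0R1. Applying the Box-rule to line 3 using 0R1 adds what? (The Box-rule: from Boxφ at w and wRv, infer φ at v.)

not p and p, 1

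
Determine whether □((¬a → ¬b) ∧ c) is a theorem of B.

Tableau for the negation ¬□((¬a → ¬b) ∧ c):
1. ¬□((¬a → ¬b) ∧ c), u
2. ¬((¬a → ¬b) ∧ c), v
3. ¬c, v
Accessibility: uRu, uRv, vRu, vRv
The negation has an open branch (countermodel exists).

No, not valid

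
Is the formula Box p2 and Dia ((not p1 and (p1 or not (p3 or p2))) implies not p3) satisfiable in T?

1. Box p2 and Dia ((not p1 and (p1 or not (p3 or p2))) implies not p3), w0
2. Box p2, w0   [and-rule on 1]
3. Dia ((not p1 and (p1 or not (p3 or p2))) implies not p3), w0   [and-rule on 1]
4. p2, w0   [Box-rule on 2 via w0Rw0]
5. (not p1 and (p1 or not (p3 or p2))) implies not p3, w1   [Dia-rule on 3: fresh world w1, w0Rw1]
6. p2, w1   [Box-rule on 2 via w0Rw1]
7. not p3, w1   [implies-rule on 5 (branches; this branch)]
Accessibility: w0Rw0, w0Rw1, w1Rw1

Satisfiable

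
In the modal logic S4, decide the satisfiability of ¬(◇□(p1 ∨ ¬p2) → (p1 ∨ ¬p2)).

Yes, satisfiable

1. ¬(◇□(p1 ∨ ¬p2) → (p1 ∨ ¬p2)), u
2. ◇□(p1 ∨ ¬p2), u
3. ¬(p1 ∨ ¬p2), u
4. ¬p1, u
5. p2, u
6. □(p1 ∨ ¬p2), v
7. p1 ∨ ¬p2, v
8. ¬p2, v
Accessibility: uRu, uRv, vRv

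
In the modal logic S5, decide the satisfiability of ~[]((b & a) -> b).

1. ~[]((b & a) -> b), 0
2. ~((b & a) -> b), 1
3. b & a, 1
4. ~b, 1
5. b, 1
6. a, 1
Accessibility: 0R0, 0R1, 1R0, 1R1
Branch closes: b and ~b both at 1.
(One branch shown.) All branches close.

No, unsatisfiable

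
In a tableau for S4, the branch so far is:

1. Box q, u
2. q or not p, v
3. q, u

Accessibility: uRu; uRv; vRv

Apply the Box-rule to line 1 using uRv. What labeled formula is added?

q, v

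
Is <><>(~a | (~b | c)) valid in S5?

Not valid

Tableau for the negation ~<><>(~a | (~b | c)):
1. ~<><>(~a | (~b | c)), u
2. ~<>(~a | (~b | c)), u
3. ~(~a | (~b | c)), u
4. a, u
5. ~(~b | c), u
6. b, u
7. ~c, u
Accessibility: uRu
The negation has an open branch (countermodel exists).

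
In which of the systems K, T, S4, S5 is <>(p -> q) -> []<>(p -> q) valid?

S5-tableau for the negation ~(<>(p -> q) -> []<>(p -> q)):
1. ~(<>(p -> q) -> []<>(p -> q)), 0
2. <>(p -> q), 0
3. ~[]<>(p -> q), 0
4. p -> q, 1
5. q, 1
6. ~<>(p -> q), 2
7. ~(p -> q), 0
8. p, 0
9. ~q, 0
10. ~(p -> q), 1
11. p, 1
12. ~q, 1
Accessibility: 0R0, 0R1, 0R2, 1R0, 1R1, 1R2, 2R0, 2R1, 2R2
Branch closes: q and ~q both at 1.
Every branch closes (one shown): valid in S5.
S4-tableau for the negation ~(<>(p -> q) -> []<>(p -> q)):
1. ~(<>(p -> q) -> []<>(p -> q)), 0
2. <>(p -> q), 0
3. ~[]<>(p -> q), 0
4. p -> q, 1
5. q, 1
6. ~<>(p -> q), 2
7. ~(p -> q), 2
8. p, 2
9. ~q, 2
Accessibility: 0R0, 0R1, 0R2, 1R1, 2R2
Complete open branch: countermodel on an S4-frame, so not valid in S4, nor in K, T (the same frame is also a K-frame and a T-frame).

S5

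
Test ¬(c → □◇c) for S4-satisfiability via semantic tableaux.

1. ¬(c → □◇c), u
2. c, u   [¬→-rule on 1]
3. ¬□◇c, u   [¬→-rule on 1]
4. ¬◇c, v   [¬□-rule on 3: fresh world v, uRv]
5. ¬c, v   [¬◇-rule on 4 via vRv]
Accessibility: uRu, uRv, vRv

Yes, satisfiable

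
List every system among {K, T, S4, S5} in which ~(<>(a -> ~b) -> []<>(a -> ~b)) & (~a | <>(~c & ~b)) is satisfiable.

S5-tableau for the formula:
1. ~(<>(a -> ~b) -> []<>(a -> ~b)) & (~a | <>(~c & ~b)), u
2. ~(<>(a -> ~b) -> []<>(a -> ~b)), u   [&-rule on 1]
3. ~a | <>(~c & ~b), u   [&-rule on 1]
4. <>(a -> ~b), u   [~->-rule on 2]
5. ~[]<>(a -> ~b), u   [~->-rule on 2]
6. <>(~c & ~b), u   [|-rule on 3 (branches; this branch)]
7. a -> ~b, v   [<>-rule on 4: fresh world v, uRv]
8. ~b, v   [->-rule on 7 (branches; this branch)]
9. ~<>(a -> ~b), w   [~[]-rule on 5: fresh world w, uRw]
10. ~(a -> ~b), u   [~<>-rule on 9 via wRu]
11. a, u   [~->-rule on 10]
12. b, u   [~->-rule on 10]
13. ~(a -> ~b), v   [~<>-rule on 9 via wRv]
14. a, v   [~->-rule on 13]
15. b, v   [~->-rule on 13]
Accessibility: uRu, uRv, uRw, vRu, vRv, vRw, wRu, wRv, wRw
Branch closes: b and ~b both at v.
Every branch closes (one shown): unsatisfiable in S5.
S4-tableau for the formula:
1. ~(<>(a -> ~b) -> []<>(a -> ~b)) & (~a | <>(~c & ~b)), u
2. ~(<>(a -> ~b) -> []<>(a -> ~b)), u   [&-rule on 1]
3. ~a | <>(~c & ~b), u   [&-rule on 1]
4. <>(a -> ~b), u   [~->-rule on 2]
5. ~[]<>(a -> ~b), u   [~->-rule on 2]
6. <>(~c & ~b), u   [|-rule on 3 (branches; this branch)]
7. a -> ~b, v   [<>-rule on 4: fresh world v, uRv]
8. ~b, v   [->-rule on 7 (branches; this branch)]
9. ~<>(a -> ~b), w   [~[]-rule on 5: fresh world w, uRw]
10. ~(a -> ~b), w   [~<>-rule on 9 via wRw]
11. a, w   [~->-rule on 10]
12. b, w   [~->-rule on 10]
13. ~c & ~b, x   [<>-rule on 6: fresh world x, uRx]
14. ~c, x   [&-rule on 13]
15. ~b, x   [&-rule on 13]
Accessibility: uRu, uRv, uRw, uRx, vRv, wRw, xRx
Complete open branch: satisfiable in S4, hence also in K, T (this S4-model is also a K-model and a T-model).

K, T, S4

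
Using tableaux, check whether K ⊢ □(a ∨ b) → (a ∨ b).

Not valid

Tableau for the negation ¬(□(a ∨ b) → (a ∨ b)):
1. ¬(□(a ∨ b) → (a ∨ b)), w0
2. □(a ∨ b), w0
3. ¬(a ∨ b), w0
4. ¬a, w0
5. ¬b, w0
The negation has an open branch (countermodel exists).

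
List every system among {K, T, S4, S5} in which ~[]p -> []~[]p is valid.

S4-tableau for the negation ~(~[]p -> []~[]p):
1. ~(~[]p -> []~[]p), u
2. ~[]p, u   [~->-rule on 1]
3. ~[]~[]p, u   [~->-rule on 1]
4. ~p, v   [~[]-rule on 2: fresh world v, uRv]
5. []p, w   [~[]-rule on 3: fresh world w, uRw]
6. p, w   [[]-rule on 5 via wRw]
Accessibility: uRu, uRv, uRw, vRv, wRw
Complete open branch: countermodel on an S4-frame, so not valid in S4, nor in K, T (the same frame is also a K-frame and a T-frame).
S5-tableau for the negation ~(~[]p -> []~[]p):
1. ~(~[]p -> []~[]p), u
2. ~[]p, u   [~->-rule on 1]
3. ~[]~[]p, u   [~->-rule on 1]
4. ~p, v   [~[]-rule on 2: fresh world v, uRv]
5. []p, w   [~[]-rule on 3: fresh world w, uRw]
6. p, u   [[]-rule on 5 via wRu]
7. p, v   [[]-rule on 5 via wRv]
Accessibility: uRu, uRv, uRw, vRu, vRv, vRw, wRu, wRv, wRw
Branch closes: p and ~p both at v.
Every branch closes (one shown): valid in S5.

S5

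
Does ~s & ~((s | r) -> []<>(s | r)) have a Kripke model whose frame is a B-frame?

1. ~s & ~((s | r) -> []<>(s | r)), 0
2. ~s, 0
3. ~((s | r) -> []<>(s | r)), 0
4. s | r, 0
5. ~[]<>(s | r), 0
6. r, 0
7. ~<>(s | r), 1
8. ~(s | r), 0
9. ~r, 0
Accessibility: 0R0, 0R1, 1R0, 1R1
Branch closes: r and ~r both at 0.
All branches of the tableau close; one closing branch shown above.

Unsatisfiable (every branch closes)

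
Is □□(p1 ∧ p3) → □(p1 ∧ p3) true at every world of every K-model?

Tableau for the negation ¬(□□(p1 ∧ p3) → □(p1 ∧ p3)):
1. ¬(□□(p1 ∧ p3) → □(p1 ∧ p3)), u
2. □□(p1 ∧ p3), u
3. ¬□(p1 ∧ p3), u
4. ¬(p1 ∧ p3), v
5. □(p1 ∧ p3), v
6. ¬p3, v
Accessibility: uRv
The negation has an open branch (countermodel exists).

Not valid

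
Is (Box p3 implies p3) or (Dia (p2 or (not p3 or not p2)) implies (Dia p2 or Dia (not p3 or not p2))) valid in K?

Yes, valid

Tableau for the negation not ((Box p3 implies p3) or (Dia (p2 or (not p3 or not p2)) implies (Dia p2 or Dia (not p3 or not p2)))):
1. not ((Box p3 implies p3) or (Dia (p2 or (not p3 or not p2)) implies (Dia p2 or Dia (not p3 or not p2)))), u
2. not (Box p3 implies p3), u   [neg-or-rule on 1]
3. not (Dia (p2 or (not p3 or not p2)) implies (Dia p2 or Dia (not p3 or not p2))), u   [neg-or-rule on 1]
4. Box p3, u   [neg-implies-rule on 2]
5. not p3, u   [neg-implies-rule on 2]
6. Dia (p2 or (not p3 or not p2)), u   [neg-implies-rule on 3]
7. not (Dia p2 or Dia (not p3 or not p2)), u   [neg-implies-rule on 3]
8. not Dia p2, u   [neg-or-rule on 7]
9. not Dia (not p3 or not p2), u   [neg-or-rule on 7]
10. p2 or (not p3 or not p2), v   [Dia-rule on 6: fresh world v, uRv]
11. p3, v   [Box-rule on 4 via uRv]
12. not p2, v   [neg-Dia-rule on 8 via uRv]
13. not (not p3 or not p2), v   [neg-Dia-rule on 9 via uRv]
14. p2, v   [neg-or-rule on 13]
Accessibility: uRv
Branch closes: p2 and not p2 both at v.
All branches of the negation close; one closing branch shown above.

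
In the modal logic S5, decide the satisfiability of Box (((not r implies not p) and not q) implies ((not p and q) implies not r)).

1. Box (((not r implies not p) and not q) implies ((not p and q) implies not r)), w0
2. ((not r implies not p) and not q) implies ((not p and q) implies not r), w0
3. (not p and q) implies not r, w0
4. not r, w0
Accessibility: w0Rw0

Yes, satisfiable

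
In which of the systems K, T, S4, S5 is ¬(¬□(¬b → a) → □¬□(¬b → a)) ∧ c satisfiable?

S4-tableau for the formula:
1. ¬(¬□(¬b → a) → □¬□(¬b → a)) ∧ c, u
2. ¬(¬□(¬b → a) → □¬□(¬b → a)), u
3. c, u
4. ¬□(¬b → a), u
5. ¬□¬□(¬b → a), u
6. ¬(¬b → a), v
7. ¬b, v
8. ¬a, v
9. □(¬b → a), w
10. ¬b → a, w
11. a, w
Accessibility: uRu, uRv, uRw, vRv, wRw
Complete open branch: satisfiable in S4, hence also in K, T (this S4-model is also a K-model and a T-model).
S5-tableau for the formula:
1. ¬(¬□(¬b → a) → □¬□(¬b → a)) ∧ c, u
2. ¬(¬□(¬b → a) → □¬□(¬b → a)), u
3. c, u
4. ¬□(¬b → a), u
5. ¬□¬□(¬b → a), u
6. ¬(¬b → a), v
7. ¬b, v
8. ¬a, v
9. □(¬b → a), w
10. ¬b → a, u
11. ¬b → a, v
12. ¬b → a, w
13. a, u
14. a, v
Accessibility: uRu, uRv, uRw, vRu, vRv, vRw, wRu, wRv, wRw
Branch closes: a and ¬a both at v.
Every branch closes (one shown): unsatisfiable in S5.

K, T, S4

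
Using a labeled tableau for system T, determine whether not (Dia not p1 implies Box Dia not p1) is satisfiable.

Satisfiable

1. not (Dia not p1 implies Box Dia not p1), 0
2. Dia not p1, 0
3. not Box Dia not p1, 0
4. not p1, 1
5. not Dia not p1, 2
6. p1, 2
Accessibility: 0R0, 0R1, 0R2, 1R1, 2R2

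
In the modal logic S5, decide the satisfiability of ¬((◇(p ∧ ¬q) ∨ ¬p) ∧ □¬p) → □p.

1. ¬((◇(p ∧ ¬q) ∨ ¬p) ∧ □¬p) → □p, u
2. □p, u   [→-rule on 1 (branches; this branch)]
3. p, u   [□-rule on 2 via uRu]
Accessibility: uRu

Satisfiable (open branch found)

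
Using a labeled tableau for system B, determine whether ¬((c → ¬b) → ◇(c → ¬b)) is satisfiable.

Unsatisfiable (every branch closes)

1. ¬((c → ¬b) → ◇(c → ¬b)), 0
2. c → ¬b, 0   [¬→-rule on 1]
3. ¬◇(c → ¬b), 0   [¬→-rule on 1]
4. ¬(c → ¬b), 0   [¬◇-rule on 3 via 0R0]
5. c, 0   [¬→-rule on 4]
6. b, 0   [¬→-rule on 4]
7. ¬b, 0   [→-rule on 2 (branches; this branch)]
Accessibility: 0R0
Branch closes: b and ¬b both at 0.
All branches of the tableau close; one closing branch shown above.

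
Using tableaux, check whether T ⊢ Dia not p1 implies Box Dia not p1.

No, not valid

Tableau for the negation not (Dia not p1 implies Box Dia not p1):
1. not (Dia not p1 implies Box Dia not p1), 0
2. Dia not p1, 0
3. not Box Dia not p1, 0
4. not p1, 1
5. not Dia not p1, 2
6. p1, 2
Accessibility: 0R0, 0R1, 0R2, 1R1, 2R2
The negation has an open branch (countermodel exists).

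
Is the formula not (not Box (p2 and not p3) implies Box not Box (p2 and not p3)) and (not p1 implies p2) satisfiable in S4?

1. not (not Box (p2 and not p3) implies Box not Box (p2 and not p3)) and (not p1 implies p2), 0
2. not (not Box (p2 and not p3) implies Box not Box (p2 and not p3)), 0   [and-rule on 1]
3. not p1 implies p2, 0   [and-rule on 1]
4. not Box (p2 and not p3), 0   [neg-implies-rule on 2]
5. not Box not Box (p2 and not p3), 0   [neg-implies-rule on 2]
6. p2, 0   [implies-rule on 3 (branches; this branch)]
7. not (p2 and not p3), 1   [neg-Box-rule on 4: fresh world 1, 0R1]
8. p3, 1   [neg-and-rule on 7 (branches; this branch)]
9. Box (p2 and not p3), 2   [neg-Box-rule on 5: fresh world 2, 0R2]
10. p2 and not p3, 2   [Box-rule on 9 via 2R2]
11. p2, 2   [and-rule on 10]
12. not p3, 2   [and-rule on 10]
Accessibility: 0R0, 0R1, 0R2, 1R1, 2R2

Satisfiable (open branch found)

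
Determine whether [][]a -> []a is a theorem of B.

Yes, valid

Tableau for the negation ~([][]a -> []a):
1. ~([][]a -> []a), 0
2. [][]a, 0
3. ~[]a, 0
4. []a, 0
5. a, 0
6. ~a, 1
7. []a, 1
8. a, 1
Accessibility: 0R0, 0R1, 1R0, 1R1
Branch closes: a and ~a both at 1.
Every branch of the negation's tableau closes; the branch above is one of them.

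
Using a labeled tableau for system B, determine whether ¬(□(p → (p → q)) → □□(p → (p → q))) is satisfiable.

Satisfiable (open branch found)

1. ¬(□(p → (p → q)) → □□(p → (p → q))), w0
2. □(p → (p → q)), w0   [¬→-rule on 1]
3. ¬□□(p → (p → q)), w0   [¬→-rule on 1]
4. p → (p → q), w0   [□-rule on 2 via w0Rw0]
5. p → q, w0   [→-rule on 4 (branches; this branch)]
6. q, w0   [→-rule on 5 (branches; this branch)]
7. ¬□(p → (p → q)), w1   [¬□-rule on 3: fresh world w1, w0Rw1]
8. p → (p → q), w1   [□-rule on 2 via w0Rw1]
9. p → q, w1   [→-rule on 8 (branches; this branch)]
10. q, w1   [→-rule on 9 (branches; this branch)]
11. ¬(p → (p → q)), w2   [¬□-rule on 7: fresh world w2, w1Rw2]
12. p, w2   [¬→-rule on 11]
13. ¬(p → q), w2   [¬→-rule on 11]
14. ¬q, w2   [¬→-rule on 13]
Accessibility: w0Rw0, w0Rw1, w1Rw0, w1Rw1, w1Rw2, w2Rw1, w2Rw2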